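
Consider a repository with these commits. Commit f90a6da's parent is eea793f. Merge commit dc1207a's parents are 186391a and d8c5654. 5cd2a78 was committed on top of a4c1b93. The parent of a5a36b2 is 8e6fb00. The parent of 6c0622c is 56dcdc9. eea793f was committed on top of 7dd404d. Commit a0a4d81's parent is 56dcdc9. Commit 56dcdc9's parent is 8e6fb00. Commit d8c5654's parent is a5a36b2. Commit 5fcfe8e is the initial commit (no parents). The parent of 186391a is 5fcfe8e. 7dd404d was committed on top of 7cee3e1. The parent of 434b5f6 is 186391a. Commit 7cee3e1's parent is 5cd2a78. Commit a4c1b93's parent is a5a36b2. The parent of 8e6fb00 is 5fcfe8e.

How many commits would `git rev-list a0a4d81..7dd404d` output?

5

Reachable from 7dd404d: {5cd2a78, 5fcfe8e, 7cee3e1, 7dd404d, 8e6fb00, a4c1b93, a5a36b2}.
Reachable from a0a4d81: {56dcdc9, 5fcfe8e, 8e6fb00, a0a4d81}.
In 7dd404d's history but not a0a4d81's: {5cd2a78, 7cee3e1, 7dd404d, a4c1b93, a5a36b2} — 5 commits.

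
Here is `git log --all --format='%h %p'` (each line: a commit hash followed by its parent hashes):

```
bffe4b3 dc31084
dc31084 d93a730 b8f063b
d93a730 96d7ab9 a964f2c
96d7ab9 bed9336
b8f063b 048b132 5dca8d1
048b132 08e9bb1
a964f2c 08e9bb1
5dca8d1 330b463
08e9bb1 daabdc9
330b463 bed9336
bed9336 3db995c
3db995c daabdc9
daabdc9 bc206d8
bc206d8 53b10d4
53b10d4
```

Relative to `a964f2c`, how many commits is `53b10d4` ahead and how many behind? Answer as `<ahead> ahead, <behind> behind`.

0 ahead, 4 behind

Reachable from 53b10d4: {53b10d4}.
Reachable from a964f2c: {08e9bb1, 53b10d4, a964f2c, bc206d8, daabdc9}.
Only in 53b10d4's history (ahead): {} — 0.
Only in a964f2c's history (behind): {08e9bb1, a964f2c, bc206d8, daabdc9} — 4.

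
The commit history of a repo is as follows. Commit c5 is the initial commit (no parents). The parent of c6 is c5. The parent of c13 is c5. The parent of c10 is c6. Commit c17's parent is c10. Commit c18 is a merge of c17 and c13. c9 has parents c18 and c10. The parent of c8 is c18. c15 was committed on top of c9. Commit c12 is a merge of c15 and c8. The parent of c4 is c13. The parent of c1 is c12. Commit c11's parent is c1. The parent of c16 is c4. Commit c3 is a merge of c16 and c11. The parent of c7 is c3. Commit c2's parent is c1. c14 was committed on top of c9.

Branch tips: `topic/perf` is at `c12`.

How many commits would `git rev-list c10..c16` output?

Reachable from c16: {c13, c16, c4, c5}.
Reachable from c10: {c10, c5, c6}.
In c16's history but not c10's: {c13, c16, c4} — 3 commits.

3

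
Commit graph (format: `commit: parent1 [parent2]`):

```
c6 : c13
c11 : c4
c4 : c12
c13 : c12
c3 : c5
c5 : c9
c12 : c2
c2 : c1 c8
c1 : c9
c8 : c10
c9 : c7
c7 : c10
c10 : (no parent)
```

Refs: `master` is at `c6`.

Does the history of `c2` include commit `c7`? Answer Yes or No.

Ancestors of c2 (commits reachable by following parents): {c1, c10, c2, c7, c8, c9}.
c7 is in that set, so it is an ancestor of c2.

Yes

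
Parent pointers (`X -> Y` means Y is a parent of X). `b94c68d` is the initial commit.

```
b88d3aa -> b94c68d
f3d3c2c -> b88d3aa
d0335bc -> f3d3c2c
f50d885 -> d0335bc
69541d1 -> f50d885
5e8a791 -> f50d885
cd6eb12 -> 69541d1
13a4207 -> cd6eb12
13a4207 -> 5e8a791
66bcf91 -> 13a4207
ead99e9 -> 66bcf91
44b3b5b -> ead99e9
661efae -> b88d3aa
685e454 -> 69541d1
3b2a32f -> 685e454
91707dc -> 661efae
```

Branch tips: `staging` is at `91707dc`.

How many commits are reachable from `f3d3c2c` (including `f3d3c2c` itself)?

3

Walking parent pointers from f3d3c2c: reachable set = {b88d3aa, b94c68d, f3d3c2c}.
That is 3 commits.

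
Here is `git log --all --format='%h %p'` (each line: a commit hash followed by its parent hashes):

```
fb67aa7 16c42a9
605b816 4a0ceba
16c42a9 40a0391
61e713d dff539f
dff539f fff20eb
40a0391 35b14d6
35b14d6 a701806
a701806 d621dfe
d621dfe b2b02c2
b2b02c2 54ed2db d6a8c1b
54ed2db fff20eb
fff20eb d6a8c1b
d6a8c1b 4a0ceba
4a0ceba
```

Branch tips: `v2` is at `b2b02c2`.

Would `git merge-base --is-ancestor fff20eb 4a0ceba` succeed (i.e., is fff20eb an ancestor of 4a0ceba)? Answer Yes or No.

No

Ancestors of 4a0ceba: {4a0ceba}.
fff20eb is not in that set, so it is not an ancestor of 4a0ceba.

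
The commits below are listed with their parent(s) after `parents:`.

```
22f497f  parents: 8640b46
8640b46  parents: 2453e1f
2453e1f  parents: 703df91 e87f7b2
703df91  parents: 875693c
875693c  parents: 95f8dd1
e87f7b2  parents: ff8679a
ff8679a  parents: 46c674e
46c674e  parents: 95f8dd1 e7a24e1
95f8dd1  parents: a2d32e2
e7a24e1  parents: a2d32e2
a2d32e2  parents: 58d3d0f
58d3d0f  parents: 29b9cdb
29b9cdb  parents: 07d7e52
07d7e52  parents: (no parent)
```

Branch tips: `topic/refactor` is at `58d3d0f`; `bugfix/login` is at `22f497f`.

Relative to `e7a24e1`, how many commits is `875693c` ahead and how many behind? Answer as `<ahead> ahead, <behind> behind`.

2 ahead, 1 behind

Reachable from 875693c: {07d7e52, 29b9cdb, 58d3d0f, 875693c, 95f8dd1, a2d32e2}.
Reachable from e7a24e1: {07d7e52, 29b9cdb, 58d3d0f, a2d32e2, e7a24e1}.
Only in 875693c's history (ahead): {875693c, 95f8dd1} — 2.
Only in e7a24e1's history (behind): {e7a24e1} — 1.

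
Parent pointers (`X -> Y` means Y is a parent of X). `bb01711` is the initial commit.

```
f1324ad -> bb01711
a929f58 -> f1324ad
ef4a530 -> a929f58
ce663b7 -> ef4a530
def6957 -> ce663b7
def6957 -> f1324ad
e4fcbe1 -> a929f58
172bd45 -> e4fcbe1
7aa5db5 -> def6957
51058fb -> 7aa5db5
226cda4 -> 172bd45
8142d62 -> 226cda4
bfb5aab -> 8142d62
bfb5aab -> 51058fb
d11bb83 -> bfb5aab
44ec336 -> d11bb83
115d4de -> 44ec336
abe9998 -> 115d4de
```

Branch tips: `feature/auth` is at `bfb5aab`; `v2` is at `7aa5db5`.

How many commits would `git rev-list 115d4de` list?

16

Walking parent pointers from 115d4de: reachable set = {115d4de, 172bd45, 226cda4, 44ec336, 51058fb, 7aa5db5, 8142d62, a929f58, bb01711, bfb5aab, ce663b7, d11bb83, def6957, e4fcbe1, ef4a530, f1324ad}.
That is 16 commits.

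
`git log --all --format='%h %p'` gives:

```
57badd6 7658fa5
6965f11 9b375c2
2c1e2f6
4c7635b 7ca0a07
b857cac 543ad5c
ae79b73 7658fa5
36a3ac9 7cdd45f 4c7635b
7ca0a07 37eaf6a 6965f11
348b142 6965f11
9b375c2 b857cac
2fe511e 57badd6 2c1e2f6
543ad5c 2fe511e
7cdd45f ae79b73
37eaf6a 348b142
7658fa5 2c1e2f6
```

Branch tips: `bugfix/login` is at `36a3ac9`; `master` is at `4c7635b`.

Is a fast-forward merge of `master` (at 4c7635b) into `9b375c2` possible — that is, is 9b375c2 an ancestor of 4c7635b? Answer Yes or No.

Yes

A fast-forward from 9b375c2 to 4c7635b is possible iff 9b375c2 is an ancestor of 4c7635b.
Ancestors of 4c7635b: {2c1e2f6, 2fe511e, 348b142, 37eaf6a, 4c7635b, 543ad5c, 57badd6, 6965f11, 7658fa5, 7ca0a07, 9b375c2, b857cac}.
9b375c2 is among them, so fast-forward is possible.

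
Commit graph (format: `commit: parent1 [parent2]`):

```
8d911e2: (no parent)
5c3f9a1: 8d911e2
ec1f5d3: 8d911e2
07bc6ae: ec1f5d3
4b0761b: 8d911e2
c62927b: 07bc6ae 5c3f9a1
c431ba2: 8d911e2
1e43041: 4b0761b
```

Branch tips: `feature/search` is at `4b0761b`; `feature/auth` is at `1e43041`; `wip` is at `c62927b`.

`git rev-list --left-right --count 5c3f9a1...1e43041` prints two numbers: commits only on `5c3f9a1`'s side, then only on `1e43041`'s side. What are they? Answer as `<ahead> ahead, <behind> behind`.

Reachable from 5c3f9a1: {5c3f9a1, 8d911e2}.
Reachable from 1e43041: {1e43041, 4b0761b, 8d911e2}.
Only in 5c3f9a1's history (ahead): {5c3f9a1} — 1.
Only in 1e43041's history (behind): {1e43041, 4b0761b} — 2.

1 ahead, 2 behind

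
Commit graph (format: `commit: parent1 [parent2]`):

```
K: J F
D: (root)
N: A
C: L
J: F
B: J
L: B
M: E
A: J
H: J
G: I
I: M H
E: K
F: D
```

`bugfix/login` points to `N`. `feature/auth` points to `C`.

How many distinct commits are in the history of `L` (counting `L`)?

5

Walking parent pointers from L: reachable set = {B, D, F, J, L}.
That is 5 commits.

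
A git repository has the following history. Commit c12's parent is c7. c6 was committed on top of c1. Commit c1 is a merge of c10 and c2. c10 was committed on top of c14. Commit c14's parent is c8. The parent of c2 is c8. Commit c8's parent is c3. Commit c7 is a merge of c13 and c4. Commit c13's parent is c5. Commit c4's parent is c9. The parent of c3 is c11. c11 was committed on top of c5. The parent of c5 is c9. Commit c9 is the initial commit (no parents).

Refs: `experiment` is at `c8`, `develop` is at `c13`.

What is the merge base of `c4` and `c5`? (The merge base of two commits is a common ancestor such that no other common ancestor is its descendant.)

c9

Ancestors of c4: {c4, c9}.
Ancestors of c5: {c5, c9}.
Common ancestors: {c9}.
The only common ancestor is c9, so it is the merge base.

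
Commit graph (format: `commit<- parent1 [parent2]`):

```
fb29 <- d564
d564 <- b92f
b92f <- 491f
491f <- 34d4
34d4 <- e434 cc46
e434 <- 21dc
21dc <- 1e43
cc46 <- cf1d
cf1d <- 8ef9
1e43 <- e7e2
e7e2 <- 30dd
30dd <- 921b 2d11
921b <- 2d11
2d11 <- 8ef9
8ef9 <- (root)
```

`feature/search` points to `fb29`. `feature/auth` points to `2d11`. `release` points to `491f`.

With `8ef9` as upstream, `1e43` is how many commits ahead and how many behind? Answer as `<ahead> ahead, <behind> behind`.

5 ahead, 0 behind

Reachable from 1e43: {1e43, 2d11, 30dd, 8ef9, 921b, e7e2}.
Reachable from 8ef9: {8ef9}.
Only in 1e43's history (ahead): {1e43, 2d11, 30dd, 921b, e7e2} — 5.
Only in 8ef9's history (behind): {} — 0.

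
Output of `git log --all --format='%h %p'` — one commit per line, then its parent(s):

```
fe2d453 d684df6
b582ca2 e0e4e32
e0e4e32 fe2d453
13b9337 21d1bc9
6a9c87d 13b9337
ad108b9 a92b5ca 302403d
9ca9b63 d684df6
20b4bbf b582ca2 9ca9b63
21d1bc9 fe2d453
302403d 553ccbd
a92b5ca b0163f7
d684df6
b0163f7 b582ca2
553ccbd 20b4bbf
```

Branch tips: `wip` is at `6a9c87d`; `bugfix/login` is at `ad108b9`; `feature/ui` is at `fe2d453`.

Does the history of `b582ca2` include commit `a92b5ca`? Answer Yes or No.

No

Ancestors of b582ca2: {b582ca2, d684df6, e0e4e32, fe2d453}.
a92b5ca is not in that set, so it is not an ancestor of b582ca2.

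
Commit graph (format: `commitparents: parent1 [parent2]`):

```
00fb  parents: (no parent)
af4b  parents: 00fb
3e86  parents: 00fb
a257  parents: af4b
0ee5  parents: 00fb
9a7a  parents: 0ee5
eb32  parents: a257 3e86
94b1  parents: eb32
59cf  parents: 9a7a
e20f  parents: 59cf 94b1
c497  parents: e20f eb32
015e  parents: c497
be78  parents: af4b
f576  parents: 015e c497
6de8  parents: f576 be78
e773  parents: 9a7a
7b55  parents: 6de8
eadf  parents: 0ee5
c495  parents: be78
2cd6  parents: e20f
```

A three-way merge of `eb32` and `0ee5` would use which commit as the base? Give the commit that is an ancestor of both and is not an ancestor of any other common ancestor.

00fb

Ancestors of eb32: {00fb, 3e86, a257, af4b, eb32}.
Ancestors of 0ee5: {00fb, 0ee5}.
Common ancestors: {00fb}.
The only common ancestor is 00fb, so it is the merge base.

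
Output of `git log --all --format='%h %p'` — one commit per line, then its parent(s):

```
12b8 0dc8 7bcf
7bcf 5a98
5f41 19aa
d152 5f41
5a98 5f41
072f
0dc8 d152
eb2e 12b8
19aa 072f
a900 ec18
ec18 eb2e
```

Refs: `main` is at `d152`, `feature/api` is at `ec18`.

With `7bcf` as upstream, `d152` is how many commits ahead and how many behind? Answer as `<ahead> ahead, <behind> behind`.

Reachable from d152: {072f, 19aa, 5f41, d152}.
Reachable from 7bcf: {072f, 19aa, 5a98, 5f41, 7bcf}.
Only in d152's history (ahead): {d152} — 1.
Only in 7bcf's history (behind): {5a98, 7bcf} — 2.

1 ahead, 2 behind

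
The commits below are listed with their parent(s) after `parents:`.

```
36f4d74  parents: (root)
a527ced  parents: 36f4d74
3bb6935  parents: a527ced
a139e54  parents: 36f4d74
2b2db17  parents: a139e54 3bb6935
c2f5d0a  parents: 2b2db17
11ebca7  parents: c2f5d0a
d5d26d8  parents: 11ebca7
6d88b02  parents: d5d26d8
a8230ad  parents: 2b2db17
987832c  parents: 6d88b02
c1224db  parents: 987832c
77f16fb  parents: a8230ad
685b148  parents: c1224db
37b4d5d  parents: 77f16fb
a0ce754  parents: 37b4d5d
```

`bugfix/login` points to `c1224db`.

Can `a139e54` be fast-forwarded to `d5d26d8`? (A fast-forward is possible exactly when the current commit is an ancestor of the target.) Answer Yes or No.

A fast-forward from a139e54 to d5d26d8 is possible iff a139e54 is an ancestor of d5d26d8.
Ancestors of d5d26d8: {11ebca7, 2b2db17, 36f4d74, 3bb6935, a139e54, a527ced, c2f5d0a, d5d26d8}.
a139e54 is among them, so fast-forward is possible.

Yes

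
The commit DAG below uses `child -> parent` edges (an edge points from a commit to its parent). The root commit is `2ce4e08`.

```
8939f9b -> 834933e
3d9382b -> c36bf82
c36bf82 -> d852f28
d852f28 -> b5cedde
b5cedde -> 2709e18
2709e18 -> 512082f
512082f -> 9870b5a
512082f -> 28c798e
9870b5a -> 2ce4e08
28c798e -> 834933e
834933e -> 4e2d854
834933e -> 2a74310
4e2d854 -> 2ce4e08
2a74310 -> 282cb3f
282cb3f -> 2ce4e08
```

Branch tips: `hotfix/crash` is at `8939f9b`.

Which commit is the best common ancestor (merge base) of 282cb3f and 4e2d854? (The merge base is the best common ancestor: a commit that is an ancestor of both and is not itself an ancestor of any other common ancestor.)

2ce4e08

Ancestors of 282cb3f: {282cb3f, 2ce4e08}.
Ancestors of 4e2d854: {2ce4e08, 4e2d854}.
Common ancestors: {2ce4e08}.
The only common ancestor is 2ce4e08, so it is the merge base.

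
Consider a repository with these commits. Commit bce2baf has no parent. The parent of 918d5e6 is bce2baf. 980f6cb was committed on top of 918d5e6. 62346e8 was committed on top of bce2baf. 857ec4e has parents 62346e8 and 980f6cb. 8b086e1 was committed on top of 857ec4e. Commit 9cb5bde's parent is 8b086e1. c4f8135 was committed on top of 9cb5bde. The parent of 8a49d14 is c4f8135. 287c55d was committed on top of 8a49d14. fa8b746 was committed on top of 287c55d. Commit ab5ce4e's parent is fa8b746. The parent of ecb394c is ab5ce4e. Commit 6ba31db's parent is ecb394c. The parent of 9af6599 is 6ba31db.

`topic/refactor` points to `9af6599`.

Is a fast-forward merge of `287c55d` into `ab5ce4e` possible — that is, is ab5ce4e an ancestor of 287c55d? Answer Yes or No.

A fast-forward from ab5ce4e to 287c55d is possible iff ab5ce4e is an ancestor of 287c55d.
Ancestors of 287c55d: {287c55d, 62346e8, 857ec4e, 8a49d14, 8b086e1, 918d5e6, 980f6cb, 9cb5bde, bce2baf, c4f8135}.
ab5ce4e is not among them, so fast-forward is not possible.

No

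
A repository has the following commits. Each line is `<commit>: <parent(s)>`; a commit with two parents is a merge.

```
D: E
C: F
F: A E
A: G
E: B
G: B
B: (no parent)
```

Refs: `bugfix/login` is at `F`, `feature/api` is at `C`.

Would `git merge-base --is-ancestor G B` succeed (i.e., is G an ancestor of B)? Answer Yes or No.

Ancestors of B: {B}.
G is not in that set, so it is not an ancestor of B.

No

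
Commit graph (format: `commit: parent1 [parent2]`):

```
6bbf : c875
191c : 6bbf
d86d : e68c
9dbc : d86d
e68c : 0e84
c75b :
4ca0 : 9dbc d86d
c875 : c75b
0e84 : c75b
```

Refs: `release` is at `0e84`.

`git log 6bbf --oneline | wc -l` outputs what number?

Walking parent pointers from 6bbf: reachable set = {6bbf, c75b, c875}.
That is 3 commits.

3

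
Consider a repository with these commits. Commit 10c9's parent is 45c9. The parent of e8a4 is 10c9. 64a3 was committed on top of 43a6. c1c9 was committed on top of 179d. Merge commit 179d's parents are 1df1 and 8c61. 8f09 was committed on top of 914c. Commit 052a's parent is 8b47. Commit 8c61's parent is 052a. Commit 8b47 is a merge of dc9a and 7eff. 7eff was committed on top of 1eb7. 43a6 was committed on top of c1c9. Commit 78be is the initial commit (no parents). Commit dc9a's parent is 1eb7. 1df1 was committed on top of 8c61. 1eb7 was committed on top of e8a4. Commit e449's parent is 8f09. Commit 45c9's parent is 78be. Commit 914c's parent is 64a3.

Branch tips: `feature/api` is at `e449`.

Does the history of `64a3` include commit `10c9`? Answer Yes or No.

Ancestors of 64a3 (commits reachable by following parents): {052a, 10c9, 179d, 1df1, 1eb7, 43a6, 45c9, 64a3, 78be, 7eff, 8b47, 8c61, c1c9, dc9a, e8a4}.
10c9 is in that set, so it is an ancestor of 64a3.

Yes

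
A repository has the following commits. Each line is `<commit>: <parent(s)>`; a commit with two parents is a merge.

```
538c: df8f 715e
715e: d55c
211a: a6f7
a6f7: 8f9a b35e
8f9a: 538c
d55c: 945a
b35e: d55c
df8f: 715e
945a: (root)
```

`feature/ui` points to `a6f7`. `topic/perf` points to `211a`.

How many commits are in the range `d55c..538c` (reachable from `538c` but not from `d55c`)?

3

Reachable from 538c: {538c, 715e, 945a, d55c, df8f}.
Reachable from d55c: {945a, d55c}.
In 538c's history but not d55c's: {538c, 715e, df8f} — 3 commits.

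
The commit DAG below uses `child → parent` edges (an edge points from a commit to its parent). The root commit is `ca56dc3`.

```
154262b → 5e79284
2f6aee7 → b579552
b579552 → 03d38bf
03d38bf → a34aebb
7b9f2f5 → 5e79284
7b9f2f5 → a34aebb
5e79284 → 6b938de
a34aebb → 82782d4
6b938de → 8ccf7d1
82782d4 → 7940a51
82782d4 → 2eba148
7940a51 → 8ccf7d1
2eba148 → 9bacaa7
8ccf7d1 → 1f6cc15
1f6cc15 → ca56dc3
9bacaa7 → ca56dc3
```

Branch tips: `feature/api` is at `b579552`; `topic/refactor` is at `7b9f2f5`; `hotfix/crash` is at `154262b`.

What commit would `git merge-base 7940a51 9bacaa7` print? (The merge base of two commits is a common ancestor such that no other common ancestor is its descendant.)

ca56dc3

Ancestors of 7940a51: {1f6cc15, 7940a51, 8ccf7d1, ca56dc3}.
Ancestors of 9bacaa7: {9bacaa7, ca56dc3}.
Common ancestors: {ca56dc3}.
The only common ancestor is ca56dc3, so it is the merge base.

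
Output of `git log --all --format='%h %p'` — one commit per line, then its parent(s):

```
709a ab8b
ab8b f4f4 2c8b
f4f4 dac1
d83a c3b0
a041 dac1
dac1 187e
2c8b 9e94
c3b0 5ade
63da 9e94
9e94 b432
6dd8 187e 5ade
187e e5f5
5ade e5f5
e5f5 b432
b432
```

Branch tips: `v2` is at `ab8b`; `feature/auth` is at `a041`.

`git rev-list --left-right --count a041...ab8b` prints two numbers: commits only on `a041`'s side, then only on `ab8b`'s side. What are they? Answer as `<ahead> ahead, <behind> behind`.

Reachable from a041: {187e, a041, b432, dac1, e5f5}.
Reachable from ab8b: {187e, 2c8b, 9e94, ab8b, b432, dac1, e5f5, f4f4}.
Only in a041's history (ahead): {a041} — 1.
Only in ab8b's history (behind): {2c8b, 9e94, ab8b, f4f4} — 4.

1 ahead, 4 behind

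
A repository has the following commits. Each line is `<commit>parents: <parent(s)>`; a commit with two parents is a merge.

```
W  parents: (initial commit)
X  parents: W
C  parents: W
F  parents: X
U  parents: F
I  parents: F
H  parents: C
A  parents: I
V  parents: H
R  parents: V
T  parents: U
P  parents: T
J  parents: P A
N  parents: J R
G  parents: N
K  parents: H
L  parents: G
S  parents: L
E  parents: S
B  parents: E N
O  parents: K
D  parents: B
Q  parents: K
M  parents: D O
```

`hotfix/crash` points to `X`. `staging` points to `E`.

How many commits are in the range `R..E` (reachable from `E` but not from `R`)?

Reachable from E: {A, C, E, F, G, H, I, J, L, N, P, R, S, T, U, V, W, X}.
Reachable from R: {C, H, R, V, W}.
In E's history but not R's: {A, E, F, G, I, J, L, N, P, S, T, U, X} — 13 commits.

13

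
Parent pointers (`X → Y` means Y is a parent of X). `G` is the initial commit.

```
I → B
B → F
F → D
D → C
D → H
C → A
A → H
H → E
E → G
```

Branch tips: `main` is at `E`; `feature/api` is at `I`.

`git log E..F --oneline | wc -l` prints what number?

5

Reachable from F: {A, C, D, E, F, G, H}.
Reachable from E: {E, G}.
In F's history but not E's: {A, C, D, F, H} — 5 commits.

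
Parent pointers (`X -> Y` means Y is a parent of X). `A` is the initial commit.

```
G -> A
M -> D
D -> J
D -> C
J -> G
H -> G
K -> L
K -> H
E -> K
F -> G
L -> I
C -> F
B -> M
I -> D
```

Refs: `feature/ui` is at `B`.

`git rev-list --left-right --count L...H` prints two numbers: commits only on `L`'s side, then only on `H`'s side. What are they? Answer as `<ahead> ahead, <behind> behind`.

Reachable from L: {A, C, D, F, G, I, J, L}.
Reachable from H: {A, G, H}.
Only in L's history (ahead): {C, D, F, I, J, L} — 6.
Only in H's history (behind): {H} — 1.

6 ahead, 1 behind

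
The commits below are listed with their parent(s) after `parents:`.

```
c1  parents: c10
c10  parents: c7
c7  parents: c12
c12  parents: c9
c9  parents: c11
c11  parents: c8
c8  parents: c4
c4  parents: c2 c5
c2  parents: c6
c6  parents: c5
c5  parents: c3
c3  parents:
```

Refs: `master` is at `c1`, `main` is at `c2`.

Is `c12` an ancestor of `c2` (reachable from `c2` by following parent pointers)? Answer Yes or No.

No

Ancestors of c2: {c2, c3, c5, c6}.
c12 is not in that set, so it is not an ancestor of c2.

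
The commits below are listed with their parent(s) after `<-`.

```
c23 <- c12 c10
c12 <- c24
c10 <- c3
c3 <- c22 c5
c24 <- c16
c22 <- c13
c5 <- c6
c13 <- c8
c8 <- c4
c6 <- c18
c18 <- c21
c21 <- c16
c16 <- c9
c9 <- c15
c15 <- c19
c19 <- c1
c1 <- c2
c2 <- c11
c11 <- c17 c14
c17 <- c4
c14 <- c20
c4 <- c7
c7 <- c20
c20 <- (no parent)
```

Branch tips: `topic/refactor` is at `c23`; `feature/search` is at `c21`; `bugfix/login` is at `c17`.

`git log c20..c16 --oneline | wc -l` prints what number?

Reachable from c16: {c1, c11, c14, c15, c16, c17, c19, c2, c20, c4, c7, c9}.
Reachable from c20: {c20}.
In c16's history but not c20's: {c1, c11, c14, c15, c16, c17, c19, c2, c4, c7, c9} — 11 commits.

11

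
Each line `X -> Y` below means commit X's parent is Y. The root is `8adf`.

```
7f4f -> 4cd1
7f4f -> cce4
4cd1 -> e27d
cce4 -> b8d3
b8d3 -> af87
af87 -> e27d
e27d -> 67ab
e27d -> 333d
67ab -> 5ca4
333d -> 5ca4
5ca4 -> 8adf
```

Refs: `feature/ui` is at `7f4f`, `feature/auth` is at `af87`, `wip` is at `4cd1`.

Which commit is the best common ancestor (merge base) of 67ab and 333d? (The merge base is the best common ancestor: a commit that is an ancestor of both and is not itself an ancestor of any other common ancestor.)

Ancestors of 67ab: {5ca4, 67ab, 8adf}.
Ancestors of 333d: {333d, 5ca4, 8adf}.
Common ancestors: {5ca4, 8adf}.
Among these, 5ca4 is not an ancestor of any other common ancestor — it is the merge base.

5ca4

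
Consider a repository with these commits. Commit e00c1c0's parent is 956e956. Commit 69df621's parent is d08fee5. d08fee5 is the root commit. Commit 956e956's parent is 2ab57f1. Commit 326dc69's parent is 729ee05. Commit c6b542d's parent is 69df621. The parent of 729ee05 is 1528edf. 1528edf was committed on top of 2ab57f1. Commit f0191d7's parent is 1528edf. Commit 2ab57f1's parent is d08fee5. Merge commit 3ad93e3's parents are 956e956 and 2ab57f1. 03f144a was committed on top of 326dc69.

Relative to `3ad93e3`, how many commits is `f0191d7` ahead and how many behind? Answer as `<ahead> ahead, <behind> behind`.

Reachable from f0191d7: {1528edf, 2ab57f1, d08fee5, f0191d7}.
Reachable from 3ad93e3: {2ab57f1, 3ad93e3, 956e956, d08fee5}.
Only in f0191d7's history (ahead): {1528edf, f0191d7} — 2.
Only in 3ad93e3's history (behind): {3ad93e3, 956e956} — 2.

2 ahead, 2 behind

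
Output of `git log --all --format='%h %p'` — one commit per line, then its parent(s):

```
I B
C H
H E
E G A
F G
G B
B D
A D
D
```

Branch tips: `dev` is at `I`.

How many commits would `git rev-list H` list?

Walking parent pointers from H: reachable set = {A, B, D, E, G, H}.
That is 6 commits.

6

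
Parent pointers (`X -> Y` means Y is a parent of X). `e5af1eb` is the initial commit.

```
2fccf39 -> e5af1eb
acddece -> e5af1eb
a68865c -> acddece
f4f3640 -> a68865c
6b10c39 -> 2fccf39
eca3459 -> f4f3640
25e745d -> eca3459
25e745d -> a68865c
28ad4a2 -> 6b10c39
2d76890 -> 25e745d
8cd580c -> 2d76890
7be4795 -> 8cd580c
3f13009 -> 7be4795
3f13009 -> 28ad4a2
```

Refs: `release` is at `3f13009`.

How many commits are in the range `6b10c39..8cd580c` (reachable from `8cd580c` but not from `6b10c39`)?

7

Reachable from 8cd580c: {25e745d, 2d76890, 8cd580c, a68865c, acddece, e5af1eb, eca3459, f4f3640}.
Reachable from 6b10c39: {2fccf39, 6b10c39, e5af1eb}.
In 8cd580c's history but not 6b10c39's: {25e745d, 2d76890, 8cd580c, a68865c, acddece, eca3459, f4f3640} — 7 commits.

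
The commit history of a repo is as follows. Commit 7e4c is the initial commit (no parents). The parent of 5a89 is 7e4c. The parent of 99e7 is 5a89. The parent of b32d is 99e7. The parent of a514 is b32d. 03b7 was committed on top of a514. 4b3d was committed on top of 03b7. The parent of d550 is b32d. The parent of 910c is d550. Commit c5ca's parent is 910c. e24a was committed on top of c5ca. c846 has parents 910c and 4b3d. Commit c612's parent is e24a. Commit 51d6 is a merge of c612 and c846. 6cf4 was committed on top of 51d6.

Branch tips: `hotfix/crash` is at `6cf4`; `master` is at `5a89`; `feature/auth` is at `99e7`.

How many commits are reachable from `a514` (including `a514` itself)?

Walking parent pointers from a514: reachable set = {5a89, 7e4c, 99e7, a514, b32d}.
That is 5 commits.

5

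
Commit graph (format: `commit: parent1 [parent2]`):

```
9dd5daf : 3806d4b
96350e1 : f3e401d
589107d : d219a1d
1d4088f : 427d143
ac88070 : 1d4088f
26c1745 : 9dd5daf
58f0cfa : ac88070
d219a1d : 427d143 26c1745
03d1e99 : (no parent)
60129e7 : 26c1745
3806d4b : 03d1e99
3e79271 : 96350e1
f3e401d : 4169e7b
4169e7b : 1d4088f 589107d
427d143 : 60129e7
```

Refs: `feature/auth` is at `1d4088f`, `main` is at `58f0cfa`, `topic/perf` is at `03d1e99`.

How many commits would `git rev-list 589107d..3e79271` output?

Reachable from 3e79271: {03d1e99, 1d4088f, 26c1745, 3806d4b, 3e79271, 4169e7b, 427d143, 589107d, 60129e7, 96350e1, 9dd5daf, d219a1d, f3e401d}.
Reachable from 589107d: {03d1e99, 26c1745, 3806d4b, 427d143, 589107d, 60129e7, 9dd5daf, d219a1d}.
In 3e79271's history but not 589107d's: {1d4088f, 3e79271, 4169e7b, 96350e1, f3e401d} — 5 commits.

5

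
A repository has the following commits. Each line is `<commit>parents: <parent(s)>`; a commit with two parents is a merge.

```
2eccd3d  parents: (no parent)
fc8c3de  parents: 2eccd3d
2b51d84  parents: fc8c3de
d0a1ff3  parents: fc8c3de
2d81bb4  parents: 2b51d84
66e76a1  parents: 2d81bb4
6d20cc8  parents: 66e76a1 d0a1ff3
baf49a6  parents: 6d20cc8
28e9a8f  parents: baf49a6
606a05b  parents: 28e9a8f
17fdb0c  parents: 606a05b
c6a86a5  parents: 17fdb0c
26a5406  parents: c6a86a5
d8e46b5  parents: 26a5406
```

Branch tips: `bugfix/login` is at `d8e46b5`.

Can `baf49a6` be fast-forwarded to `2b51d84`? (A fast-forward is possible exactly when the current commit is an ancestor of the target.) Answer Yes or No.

A fast-forward from baf49a6 to 2b51d84 is possible iff baf49a6 is an ancestor of 2b51d84.
Ancestors of 2b51d84: {2b51d84, 2eccd3d, fc8c3de}.
baf49a6 is not among them, so fast-forward is not possible.

No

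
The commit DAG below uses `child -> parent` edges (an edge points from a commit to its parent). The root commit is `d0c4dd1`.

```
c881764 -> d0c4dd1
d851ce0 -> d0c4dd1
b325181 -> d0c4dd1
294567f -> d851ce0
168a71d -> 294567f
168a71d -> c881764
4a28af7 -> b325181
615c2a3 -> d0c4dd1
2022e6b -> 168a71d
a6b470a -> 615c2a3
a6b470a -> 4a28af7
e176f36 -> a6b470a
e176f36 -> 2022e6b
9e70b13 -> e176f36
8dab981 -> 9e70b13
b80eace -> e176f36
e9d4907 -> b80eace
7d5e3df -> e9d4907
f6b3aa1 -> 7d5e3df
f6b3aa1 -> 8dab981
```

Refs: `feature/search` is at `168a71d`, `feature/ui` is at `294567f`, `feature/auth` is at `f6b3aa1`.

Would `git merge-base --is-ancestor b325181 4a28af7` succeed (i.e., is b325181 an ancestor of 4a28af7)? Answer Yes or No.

Ancestors of 4a28af7 (commits reachable by following parents): {4a28af7, b325181, d0c4dd1}.
b325181 is in that set, so it is an ancestor of 4a28af7.

Yes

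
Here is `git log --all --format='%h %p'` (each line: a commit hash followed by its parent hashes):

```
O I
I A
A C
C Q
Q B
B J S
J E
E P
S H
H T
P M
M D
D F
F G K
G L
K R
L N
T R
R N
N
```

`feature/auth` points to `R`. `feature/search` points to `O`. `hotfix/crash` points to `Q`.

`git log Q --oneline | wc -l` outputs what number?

16

Walking parent pointers from Q: reachable set = {B, D, E, F, G, H, J, K, L, M, N, P, Q, R, S, T}.
That is 16 commits.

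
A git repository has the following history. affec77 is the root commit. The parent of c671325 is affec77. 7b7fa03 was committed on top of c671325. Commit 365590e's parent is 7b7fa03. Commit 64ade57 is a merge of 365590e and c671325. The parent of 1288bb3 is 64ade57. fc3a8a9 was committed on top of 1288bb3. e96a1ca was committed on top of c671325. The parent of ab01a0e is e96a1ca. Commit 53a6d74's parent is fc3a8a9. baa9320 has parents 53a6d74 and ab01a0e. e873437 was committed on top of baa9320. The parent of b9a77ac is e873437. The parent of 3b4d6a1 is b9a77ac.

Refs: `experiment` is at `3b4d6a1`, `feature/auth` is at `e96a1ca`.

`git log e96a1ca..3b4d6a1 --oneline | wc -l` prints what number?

11

Reachable from 3b4d6a1: {1288bb3, 365590e, 3b4d6a1, 53a6d74, 64ade57, 7b7fa03, ab01a0e, affec77, b9a77ac, baa9320, c671325, e873437, e96a1ca, fc3a8a9}.
Reachable from e96a1ca: {affec77, c671325, e96a1ca}.
In 3b4d6a1's history but not e96a1ca's: {1288bb3, 365590e, 3b4d6a1, 53a6d74, 64ade57, 7b7fa03, ab01a0e, b9a77ac, baa9320, e873437, fc3a8a9} — 11 commits.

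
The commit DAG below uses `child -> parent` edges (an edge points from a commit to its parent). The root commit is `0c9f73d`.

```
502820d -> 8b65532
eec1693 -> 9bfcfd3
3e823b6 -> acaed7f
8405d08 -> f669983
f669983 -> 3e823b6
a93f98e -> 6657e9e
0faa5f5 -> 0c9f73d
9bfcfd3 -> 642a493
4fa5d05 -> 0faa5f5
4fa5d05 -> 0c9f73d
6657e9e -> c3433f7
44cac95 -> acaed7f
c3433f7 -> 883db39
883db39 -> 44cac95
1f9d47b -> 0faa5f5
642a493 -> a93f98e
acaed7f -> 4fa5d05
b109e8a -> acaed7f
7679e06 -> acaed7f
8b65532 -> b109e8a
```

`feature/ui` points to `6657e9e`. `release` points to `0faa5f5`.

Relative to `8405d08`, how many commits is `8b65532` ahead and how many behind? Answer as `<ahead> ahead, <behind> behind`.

2 ahead, 3 behind

Reachable from 8b65532: {0c9f73d, 0faa5f5, 4fa5d05, 8b65532, acaed7f, b109e8a}.
Reachable from 8405d08: {0c9f73d, 0faa5f5, 3e823b6, 4fa5d05, 8405d08, acaed7f, f669983}.
Only in 8b65532's history (ahead): {8b65532, b109e8a} — 2.
Only in 8405d08's history (behind): {3e823b6, 8405d08, f669983} — 3.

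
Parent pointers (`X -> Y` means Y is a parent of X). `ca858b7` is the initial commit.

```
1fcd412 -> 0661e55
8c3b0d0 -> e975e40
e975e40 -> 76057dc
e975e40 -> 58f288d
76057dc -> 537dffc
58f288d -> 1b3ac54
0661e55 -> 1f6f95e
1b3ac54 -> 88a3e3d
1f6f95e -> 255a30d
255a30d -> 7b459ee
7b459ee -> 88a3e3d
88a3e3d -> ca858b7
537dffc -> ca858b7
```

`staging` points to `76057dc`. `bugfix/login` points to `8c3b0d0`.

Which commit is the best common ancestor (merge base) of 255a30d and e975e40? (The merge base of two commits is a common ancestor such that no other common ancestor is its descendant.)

Ancestors of 255a30d: {255a30d, 7b459ee, 88a3e3d, ca858b7}.
Ancestors of e975e40: {1b3ac54, 537dffc, 58f288d, 76057dc, 88a3e3d, ca858b7, e975e40}.
Common ancestors: {88a3e3d, ca858b7}.
Among these, 88a3e3d is not an ancestor of any other common ancestor — it is the merge base.

88a3e3d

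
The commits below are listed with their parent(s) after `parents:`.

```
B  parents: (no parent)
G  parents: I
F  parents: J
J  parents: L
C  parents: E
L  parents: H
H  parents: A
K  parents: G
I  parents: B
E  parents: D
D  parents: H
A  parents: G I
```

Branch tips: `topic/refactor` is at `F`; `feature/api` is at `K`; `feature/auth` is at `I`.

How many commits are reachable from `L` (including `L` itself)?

Walking parent pointers from L: reachable set = {A, B, G, H, I, L}.
That is 6 commits.

6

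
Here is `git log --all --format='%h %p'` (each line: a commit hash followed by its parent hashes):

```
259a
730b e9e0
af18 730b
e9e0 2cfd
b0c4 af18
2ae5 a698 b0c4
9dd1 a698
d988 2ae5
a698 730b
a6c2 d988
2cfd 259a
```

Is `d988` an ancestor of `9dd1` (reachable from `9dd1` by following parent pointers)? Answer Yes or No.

No

Ancestors of 9dd1: {259a, 2cfd, 730b, 9dd1, a698, e9e0}.
d988 is not in that set, so it is not an ancestor of 9dd1.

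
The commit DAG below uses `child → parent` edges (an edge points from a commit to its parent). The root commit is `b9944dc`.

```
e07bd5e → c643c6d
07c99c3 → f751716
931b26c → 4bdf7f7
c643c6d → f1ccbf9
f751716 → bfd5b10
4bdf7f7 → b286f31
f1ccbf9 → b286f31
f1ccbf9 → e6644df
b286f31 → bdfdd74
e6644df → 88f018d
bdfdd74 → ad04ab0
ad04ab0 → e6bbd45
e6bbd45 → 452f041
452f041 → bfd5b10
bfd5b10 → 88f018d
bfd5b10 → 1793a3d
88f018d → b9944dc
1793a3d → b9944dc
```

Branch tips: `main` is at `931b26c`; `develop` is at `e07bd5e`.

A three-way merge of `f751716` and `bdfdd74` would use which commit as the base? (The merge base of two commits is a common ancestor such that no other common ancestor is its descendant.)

Ancestors of f751716: {1793a3d, 88f018d, b9944dc, bfd5b10, f751716}.
Ancestors of bdfdd74: {1793a3d, 452f041, 88f018d, ad04ab0, b9944dc, bdfdd74, bfd5b10, e6bbd45}.
Common ancestors: {1793a3d, 88f018d, b9944dc, bfd5b10}.
Among these, bfd5b10 is not an ancestor of any other common ancestor — it is the merge base.

bfd5b10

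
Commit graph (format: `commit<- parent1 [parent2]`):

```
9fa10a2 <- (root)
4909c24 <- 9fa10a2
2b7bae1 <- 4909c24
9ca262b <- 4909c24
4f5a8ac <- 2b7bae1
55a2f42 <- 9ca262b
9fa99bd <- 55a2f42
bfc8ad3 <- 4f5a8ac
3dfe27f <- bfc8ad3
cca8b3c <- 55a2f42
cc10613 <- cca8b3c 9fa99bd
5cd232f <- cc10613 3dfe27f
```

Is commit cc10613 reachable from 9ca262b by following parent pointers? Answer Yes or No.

No

Ancestors of 9ca262b: {4909c24, 9ca262b, 9fa10a2}.
cc10613 is not in that set, so it is not an ancestor of 9ca262b.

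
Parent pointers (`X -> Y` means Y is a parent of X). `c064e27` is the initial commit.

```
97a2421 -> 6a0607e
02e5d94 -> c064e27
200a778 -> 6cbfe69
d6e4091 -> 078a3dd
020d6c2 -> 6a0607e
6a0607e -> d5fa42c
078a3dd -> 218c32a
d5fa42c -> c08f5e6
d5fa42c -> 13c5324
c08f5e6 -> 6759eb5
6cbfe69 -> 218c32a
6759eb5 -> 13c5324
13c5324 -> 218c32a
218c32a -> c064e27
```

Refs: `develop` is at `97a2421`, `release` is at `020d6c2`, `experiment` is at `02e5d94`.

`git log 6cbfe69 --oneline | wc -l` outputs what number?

3

Walking parent pointers from 6cbfe69: reachable set = {218c32a, 6cbfe69, c064e27}.
That is 3 commits.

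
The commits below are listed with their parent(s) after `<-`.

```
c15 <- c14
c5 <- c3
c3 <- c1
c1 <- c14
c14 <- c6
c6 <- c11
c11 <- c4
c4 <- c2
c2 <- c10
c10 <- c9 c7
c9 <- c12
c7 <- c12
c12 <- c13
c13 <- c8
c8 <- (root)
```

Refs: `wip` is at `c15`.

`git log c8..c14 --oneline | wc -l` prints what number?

10

Reachable from c14: {c10, c11, c12, c13, c14, c2, c4, c6, c7, c8, c9}.
Reachable from c8: {c8}.
In c14's history but not c8's: {c10, c11, c12, c13, c14, c2, c4, c6, c7, c9} — 10 commits.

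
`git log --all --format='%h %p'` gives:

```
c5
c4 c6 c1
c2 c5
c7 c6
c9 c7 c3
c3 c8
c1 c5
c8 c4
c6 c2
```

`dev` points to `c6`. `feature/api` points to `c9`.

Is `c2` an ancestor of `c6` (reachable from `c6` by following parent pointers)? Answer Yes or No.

Yes

Ancestors of c6 (commits reachable by following parents): {c2, c5, c6}.
c2 is in that set, so it is an ancestor of c6.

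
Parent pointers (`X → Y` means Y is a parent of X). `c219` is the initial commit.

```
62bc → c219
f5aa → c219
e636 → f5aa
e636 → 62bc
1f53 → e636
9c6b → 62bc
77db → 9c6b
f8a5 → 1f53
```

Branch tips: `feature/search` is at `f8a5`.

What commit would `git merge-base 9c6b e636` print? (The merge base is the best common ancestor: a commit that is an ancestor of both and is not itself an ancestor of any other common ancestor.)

Ancestors of 9c6b: {62bc, 9c6b, c219}.
Ancestors of e636: {62bc, c219, e636, f5aa}.
Common ancestors: {62bc, c219}.
Among these, 62bc is not an ancestor of any other common ancestor — it is the merge base.

62bc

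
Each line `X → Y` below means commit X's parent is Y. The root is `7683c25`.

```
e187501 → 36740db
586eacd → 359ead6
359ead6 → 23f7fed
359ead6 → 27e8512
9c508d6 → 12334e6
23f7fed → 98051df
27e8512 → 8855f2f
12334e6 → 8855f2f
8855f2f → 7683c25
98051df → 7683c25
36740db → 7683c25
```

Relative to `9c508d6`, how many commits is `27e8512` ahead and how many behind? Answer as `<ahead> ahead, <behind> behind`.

1 ahead, 2 behind

Reachable from 27e8512: {27e8512, 7683c25, 8855f2f}.
Reachable from 9c508d6: {12334e6, 7683c25, 8855f2f, 9c508d6}.
Only in 27e8512's history (ahead): {27e8512} — 1.
Only in 9c508d6's history (behind): {12334e6, 9c508d6} — 2.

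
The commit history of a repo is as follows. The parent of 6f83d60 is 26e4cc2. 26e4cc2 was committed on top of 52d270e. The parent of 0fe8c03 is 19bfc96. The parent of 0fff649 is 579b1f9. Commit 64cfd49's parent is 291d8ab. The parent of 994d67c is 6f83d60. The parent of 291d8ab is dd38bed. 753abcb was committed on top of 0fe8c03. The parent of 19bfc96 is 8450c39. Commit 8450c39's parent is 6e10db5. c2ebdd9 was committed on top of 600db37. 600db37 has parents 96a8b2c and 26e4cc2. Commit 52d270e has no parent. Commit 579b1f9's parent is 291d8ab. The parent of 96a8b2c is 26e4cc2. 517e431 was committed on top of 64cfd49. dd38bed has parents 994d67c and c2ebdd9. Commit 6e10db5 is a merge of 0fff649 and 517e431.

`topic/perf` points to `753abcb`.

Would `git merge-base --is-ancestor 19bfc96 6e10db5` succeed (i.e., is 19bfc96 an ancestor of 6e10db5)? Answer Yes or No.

Ancestors of 6e10db5: {0fff649, 26e4cc2, 291d8ab, 517e431, 52d270e, 579b1f9, 600db37, 64cfd49, 6e10db5, 6f83d60, 96a8b2c, 994d67c, c2ebdd9, dd38bed}.
19bfc96 is not in that set, so it is not an ancestor of 6e10db5.

No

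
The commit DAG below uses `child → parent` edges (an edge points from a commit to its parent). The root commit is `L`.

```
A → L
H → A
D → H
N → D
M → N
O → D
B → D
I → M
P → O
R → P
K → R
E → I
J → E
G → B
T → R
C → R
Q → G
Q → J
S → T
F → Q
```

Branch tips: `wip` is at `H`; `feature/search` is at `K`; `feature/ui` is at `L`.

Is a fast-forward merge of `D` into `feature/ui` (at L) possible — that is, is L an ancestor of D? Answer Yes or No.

A fast-forward from L to D is possible iff L is an ancestor of D.
Ancestors of D: {A, D, H, L}.
L is among them, so fast-forward is possible.

Yes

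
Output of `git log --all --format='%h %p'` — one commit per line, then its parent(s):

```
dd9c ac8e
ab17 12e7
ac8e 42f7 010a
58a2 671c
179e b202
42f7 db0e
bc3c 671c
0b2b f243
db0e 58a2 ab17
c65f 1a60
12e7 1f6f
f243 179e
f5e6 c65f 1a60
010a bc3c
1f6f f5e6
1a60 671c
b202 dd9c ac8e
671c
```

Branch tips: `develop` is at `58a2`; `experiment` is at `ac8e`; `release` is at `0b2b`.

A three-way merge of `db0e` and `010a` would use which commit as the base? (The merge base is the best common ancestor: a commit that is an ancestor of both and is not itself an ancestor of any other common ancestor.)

671c

Ancestors of db0e: {12e7, 1a60, 1f6f, 58a2, 671c, ab17, c65f, db0e, f5e6}.
Ancestors of 010a: {010a, 671c, bc3c}.
Common ancestors: {671c}.
The only common ancestor is 671c, so it is the merge base.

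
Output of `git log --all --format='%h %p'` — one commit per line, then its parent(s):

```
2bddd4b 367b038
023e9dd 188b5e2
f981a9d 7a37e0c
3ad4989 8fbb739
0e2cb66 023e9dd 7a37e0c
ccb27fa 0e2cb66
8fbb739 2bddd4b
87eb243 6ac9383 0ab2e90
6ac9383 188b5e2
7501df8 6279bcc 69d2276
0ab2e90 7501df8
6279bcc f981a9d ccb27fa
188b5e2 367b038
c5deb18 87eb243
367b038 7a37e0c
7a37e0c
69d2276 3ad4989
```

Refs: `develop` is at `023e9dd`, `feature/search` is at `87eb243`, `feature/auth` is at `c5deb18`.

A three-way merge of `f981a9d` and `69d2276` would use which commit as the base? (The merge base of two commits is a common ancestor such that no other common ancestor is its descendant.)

Ancestors of f981a9d: {7a37e0c, f981a9d}.
Ancestors of 69d2276: {2bddd4b, 367b038, 3ad4989, 69d2276, 7a37e0c, 8fbb739}.
Common ancestors: {7a37e0c}.
The only common ancestor is 7a37e0c, so it is the merge base.

7a37e0c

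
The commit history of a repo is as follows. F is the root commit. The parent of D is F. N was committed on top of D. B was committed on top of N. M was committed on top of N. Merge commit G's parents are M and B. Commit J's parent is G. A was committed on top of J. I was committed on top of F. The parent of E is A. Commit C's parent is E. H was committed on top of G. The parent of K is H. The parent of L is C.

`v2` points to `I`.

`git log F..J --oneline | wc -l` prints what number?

6

Reachable from J: {B, D, F, G, J, M, N}.
Reachable from F: {F}.
In J's history but not F's: {B, D, G, J, M, N} — 6 commits.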